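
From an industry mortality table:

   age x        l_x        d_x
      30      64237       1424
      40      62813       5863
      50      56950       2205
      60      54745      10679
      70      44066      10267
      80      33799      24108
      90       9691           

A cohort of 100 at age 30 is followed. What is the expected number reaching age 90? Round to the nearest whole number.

The relevant probability is 9691/64237 = 0.150863.
Expected number = 100 × 0.150863 = 15.

15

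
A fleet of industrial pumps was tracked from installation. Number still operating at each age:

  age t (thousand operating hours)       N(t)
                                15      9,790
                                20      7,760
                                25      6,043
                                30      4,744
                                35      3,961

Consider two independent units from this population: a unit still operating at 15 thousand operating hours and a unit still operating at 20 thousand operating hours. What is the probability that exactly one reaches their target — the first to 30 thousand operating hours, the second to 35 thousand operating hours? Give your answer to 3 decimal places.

p₁ = N(30)/N(15) = 4,744/9,790 = 0.484576; p₂ = N(35)/N(20) = 3,961/7,760 = 0.510438.
P(exactly one) = p₁(1−p₂) + (1−p₁)p₂ = 0.237230 + 0.263092 = 0.500322.

0.500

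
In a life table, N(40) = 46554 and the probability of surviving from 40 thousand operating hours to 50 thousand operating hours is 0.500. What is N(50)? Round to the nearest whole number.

N(50) = N(40) × p = 46554 × 0.500 = 23277.

23277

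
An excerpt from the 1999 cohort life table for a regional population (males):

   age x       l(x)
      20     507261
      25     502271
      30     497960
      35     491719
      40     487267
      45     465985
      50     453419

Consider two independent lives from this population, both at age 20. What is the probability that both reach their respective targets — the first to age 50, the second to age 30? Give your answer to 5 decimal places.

p₁ = l(50)/l(20) = 453419/507261 = 0.893857; p₂ = l(30)/l(20) = 497960/507261 = 0.981664.
P(both) = p₁ × p₂ = 0.893857 × 0.981664 = 0.877467.

0.87747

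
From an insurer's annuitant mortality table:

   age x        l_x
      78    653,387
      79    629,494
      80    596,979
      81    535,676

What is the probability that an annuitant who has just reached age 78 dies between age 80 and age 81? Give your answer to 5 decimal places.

We want 2|1q78 = (l_80 − l_81)/l_78.
This is the probability of reaching 80 but not 81, conditional on being alive at 78: (l_80 − l_81) / l_78.
= (596,979 − 535,676) / 653,387 = 61,303 / 653,387 = 0.093823.

0.09382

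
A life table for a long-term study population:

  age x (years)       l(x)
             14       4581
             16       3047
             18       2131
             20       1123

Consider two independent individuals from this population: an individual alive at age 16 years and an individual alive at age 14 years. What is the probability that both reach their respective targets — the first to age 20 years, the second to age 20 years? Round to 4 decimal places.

p₁ = l(20)/l(16) = 1123/3047 = 0.368559; p₂ = l(20)/l(14) = 1123/4581 = 0.245143.
P(both) = p₁ × p₂ = 0.368559 × 0.245143 = 0.090350.

0.0903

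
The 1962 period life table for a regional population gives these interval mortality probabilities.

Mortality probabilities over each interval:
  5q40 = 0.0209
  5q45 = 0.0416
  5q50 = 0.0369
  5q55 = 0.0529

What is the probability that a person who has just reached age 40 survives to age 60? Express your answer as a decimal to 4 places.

0.8559

The overall survival probability is (1 − 0.0209) × (1 − 0.0416) × (1 − 0.0369) × (1 − 0.0529).
= 0.9791 × 0.9584 × 0.9631 × 0.9471 = 0.855936.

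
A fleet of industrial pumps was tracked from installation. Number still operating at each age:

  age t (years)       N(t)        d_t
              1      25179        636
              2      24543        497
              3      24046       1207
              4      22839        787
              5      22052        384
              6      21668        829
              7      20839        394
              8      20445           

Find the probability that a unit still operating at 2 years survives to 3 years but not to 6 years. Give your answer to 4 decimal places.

0.0969

This is the probability of reaching 3 but not 6, conditional on being operational at 2: (N(3) − N(6)) / N(2).
= (24046 − 21668) / 24543 = 2378 / 24543 = 0.096891.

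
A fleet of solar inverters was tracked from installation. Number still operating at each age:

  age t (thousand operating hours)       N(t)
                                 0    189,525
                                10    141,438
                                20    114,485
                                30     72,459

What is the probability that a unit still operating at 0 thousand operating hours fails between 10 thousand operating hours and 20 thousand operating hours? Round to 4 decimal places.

0.1422

This is the probability of reaching 10 but not 20, conditional on being operational at 0: (N(10) − N(20)) / N(0).
= (141,438 − 114,485) / 189,525 = 26,953 / 189,525 = 0.142213.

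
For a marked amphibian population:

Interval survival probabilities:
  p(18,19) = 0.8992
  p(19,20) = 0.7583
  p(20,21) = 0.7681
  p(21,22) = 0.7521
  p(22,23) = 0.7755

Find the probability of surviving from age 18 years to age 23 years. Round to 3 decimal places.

0.305

Chaining the interval survival probabilities: 0.8992 × 0.7583 × 0.7681 × 0.7521 × 0.7755.
= 0.305473.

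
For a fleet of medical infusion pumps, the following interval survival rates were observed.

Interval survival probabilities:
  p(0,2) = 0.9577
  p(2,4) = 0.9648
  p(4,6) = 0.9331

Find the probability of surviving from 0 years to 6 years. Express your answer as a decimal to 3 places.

P(survive 0→6) = 0.9577 × 0.9648 × 0.9331.
= 0.862174.

0.862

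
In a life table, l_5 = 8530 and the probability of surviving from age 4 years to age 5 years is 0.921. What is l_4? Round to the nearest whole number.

9262

l_4 = l_5 / p = 8530 / 0.921 = 9262.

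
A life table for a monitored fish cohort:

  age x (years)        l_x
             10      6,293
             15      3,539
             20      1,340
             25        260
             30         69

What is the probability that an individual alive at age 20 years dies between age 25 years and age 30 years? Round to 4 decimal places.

0.1425

This is the probability of reaching 25 but not 30, conditional on being alive at 20: (l_25 − l_30) / l_20.
= (260 − 69) / 1,340 = 191 / 1,340 = 0.142537.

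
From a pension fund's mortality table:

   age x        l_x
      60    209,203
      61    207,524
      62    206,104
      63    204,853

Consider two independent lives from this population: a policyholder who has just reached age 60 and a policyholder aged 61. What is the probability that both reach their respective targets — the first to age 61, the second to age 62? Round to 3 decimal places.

p₁ = l_61/l_60 = 207,524/209,203 = 0.991974; p₂ = l_62/l_61 = 206,104/207,524 = 0.993157.
P(both) = p₁ × p₂ = 0.991974 × 0.993157 = 0.985186.

0.985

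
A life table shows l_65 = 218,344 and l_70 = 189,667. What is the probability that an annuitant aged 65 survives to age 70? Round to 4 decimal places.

We want 5p65 = l_70/l_65.
The conditional survival probability is l_70/l_65 = 189,667/218,344 = 0.868661.

0.8687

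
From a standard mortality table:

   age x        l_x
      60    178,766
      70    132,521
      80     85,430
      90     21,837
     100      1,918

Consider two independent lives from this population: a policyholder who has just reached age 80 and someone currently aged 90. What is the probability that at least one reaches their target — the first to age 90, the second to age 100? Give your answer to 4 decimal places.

0.3210

p₁ = l_90/l_80 = 21,837/85,430 = 0.255613; p₂ = l_100/l_90 = 1,918/21,837 = 0.087833.
P(at least one) = 1 − (1−p₁)(1−p₂) = 1 − 0.744387 × 0.912167 = 0.320995.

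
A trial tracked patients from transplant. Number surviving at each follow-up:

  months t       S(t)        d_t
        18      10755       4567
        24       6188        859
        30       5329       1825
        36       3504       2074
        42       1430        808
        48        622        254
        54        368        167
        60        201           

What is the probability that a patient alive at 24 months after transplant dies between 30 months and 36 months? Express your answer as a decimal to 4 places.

0.2949

This is the probability of reaching 30 but not 36, conditional on being alive at 24: (S(30) − S(36)) / S(24).
= (5329 − 3504) / 6188 = 1825 / 6188 = 0.294926.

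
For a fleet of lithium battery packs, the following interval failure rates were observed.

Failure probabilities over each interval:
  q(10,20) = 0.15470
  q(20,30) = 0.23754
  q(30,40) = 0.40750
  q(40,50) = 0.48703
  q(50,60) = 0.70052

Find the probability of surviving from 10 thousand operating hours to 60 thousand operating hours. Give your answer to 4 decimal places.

P(survive 10→60) = (1 − 0.15470) × (1 − 0.23754) × (1 − 0.40750) × (1 − 0.48703) × (1 − 0.70052).
= 0.84530 × 0.76246 × 0.59250 × 0.51297 × 0.29948 = 0.058665.

0.0587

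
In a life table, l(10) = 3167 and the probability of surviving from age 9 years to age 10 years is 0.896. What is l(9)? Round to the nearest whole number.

3535

l(9) = l(10) / p = 3167 / 0.896 = 3535.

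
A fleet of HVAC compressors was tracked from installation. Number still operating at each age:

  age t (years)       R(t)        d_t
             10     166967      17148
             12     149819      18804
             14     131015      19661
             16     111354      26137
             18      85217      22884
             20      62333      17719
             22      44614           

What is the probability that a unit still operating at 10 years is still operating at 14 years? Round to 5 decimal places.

0.78468

The conditional survival probability is R(14)/R(10) = 131015/166967 = 0.784676.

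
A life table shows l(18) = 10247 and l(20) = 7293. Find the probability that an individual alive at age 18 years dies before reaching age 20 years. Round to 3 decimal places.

0.288

P(die before 20 | alive at 18) = 1 − l(20)/l(18) = 1 − 7293/10247 = (2954)/10247 = 0.288279.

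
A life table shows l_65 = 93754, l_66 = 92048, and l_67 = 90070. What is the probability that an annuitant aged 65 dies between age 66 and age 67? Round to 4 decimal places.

0.0211

We want 1|1q65 = (l_66 − l_67)/l_65.
This is the probability of reaching 66 but not 67, conditional on being alive at 65: (l_66 − l_67) / l_65.
= (92048 − 90070) / 93754 = 1978 / 93754 = 0.021098.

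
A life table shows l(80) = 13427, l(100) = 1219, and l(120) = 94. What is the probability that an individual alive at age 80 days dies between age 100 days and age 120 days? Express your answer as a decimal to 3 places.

0.084

This is the probability of reaching 100 but not 120, conditional on being alive at 80: (l(100) − l(120)) / l(80).
= (1219 − 94) / 13427 = 1125 / 13427 = 0.083786.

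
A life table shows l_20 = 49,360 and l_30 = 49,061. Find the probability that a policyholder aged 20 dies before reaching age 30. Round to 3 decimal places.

P(die before 30 | alive at 20) = 1 − l_30/l_20 = 1 − 49,061/49,360 = (299)/49,360 = 0.006058.

0.006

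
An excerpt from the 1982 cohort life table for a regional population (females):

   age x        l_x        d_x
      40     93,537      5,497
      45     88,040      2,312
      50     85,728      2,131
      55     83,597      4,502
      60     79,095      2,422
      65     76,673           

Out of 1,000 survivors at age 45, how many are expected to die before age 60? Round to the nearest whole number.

102

The relevant probability is 1 − 79,095/88,040 = 0.101602.
Expected number = 1,000 × 0.101602 = 102.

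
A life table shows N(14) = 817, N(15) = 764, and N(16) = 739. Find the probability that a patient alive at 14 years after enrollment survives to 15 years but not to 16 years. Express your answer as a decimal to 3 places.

0.031

This is the probability of reaching 15 but not 16, conditional on being alive at 14: (N(15) − N(16)) / N(14).
= (764 − 739) / 817 = 25 / 817 = 0.030600.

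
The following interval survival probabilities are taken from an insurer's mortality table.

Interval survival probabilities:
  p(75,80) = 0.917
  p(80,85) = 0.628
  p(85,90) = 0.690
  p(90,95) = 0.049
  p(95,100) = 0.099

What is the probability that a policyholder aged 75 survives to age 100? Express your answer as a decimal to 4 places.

P(survive 75→100) = 0.917 × 0.628 × 0.690 × 0.049 × 0.099.
= 0.001928.

0.0019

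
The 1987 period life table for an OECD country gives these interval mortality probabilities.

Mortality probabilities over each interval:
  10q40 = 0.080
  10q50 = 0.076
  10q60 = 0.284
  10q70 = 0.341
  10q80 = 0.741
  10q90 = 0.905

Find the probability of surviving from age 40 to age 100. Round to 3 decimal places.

0.010

The overall survival probability is (1 − 0.080) × (1 − 0.076) × (1 − 0.284) × (1 − 0.341) × (1 − 0.741) × (1 − 0.905).
= 0.920 × 0.924 × 0.716 × 0.659 × 0.259 × 0.095 = 0.009869.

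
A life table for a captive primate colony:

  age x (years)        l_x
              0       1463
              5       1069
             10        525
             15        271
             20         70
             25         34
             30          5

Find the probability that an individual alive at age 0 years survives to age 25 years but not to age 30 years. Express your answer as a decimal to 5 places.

0.01982

This is the probability of reaching 25 but not 30, conditional on being alive at 0: (l_25 − l_30) / l_0.
= (34 − 5) / 1463 = 29 / 1463 = 0.019822.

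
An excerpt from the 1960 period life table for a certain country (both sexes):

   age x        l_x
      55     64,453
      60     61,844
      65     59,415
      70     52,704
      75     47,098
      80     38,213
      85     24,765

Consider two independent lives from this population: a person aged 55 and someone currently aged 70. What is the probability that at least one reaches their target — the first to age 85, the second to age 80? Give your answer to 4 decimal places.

0.8307

p₁ = l_85/l_55 = 24,765/64,453 = 0.384233; p₂ = l_80/l_70 = 38,213/52,704 = 0.725049.
P(at least one) = 1 − (1−p₁)(1−p₂) = 1 − 0.615767 × 0.274951 = 0.830694.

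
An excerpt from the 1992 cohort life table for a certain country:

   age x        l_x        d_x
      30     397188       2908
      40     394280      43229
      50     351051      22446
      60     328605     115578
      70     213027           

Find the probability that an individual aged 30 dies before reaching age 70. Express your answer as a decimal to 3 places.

P(die before 70 | alive at 30) = 1 − l_70/l_30 = 1 − 213027/397188 = (184161)/397188 = 0.463662.

0.464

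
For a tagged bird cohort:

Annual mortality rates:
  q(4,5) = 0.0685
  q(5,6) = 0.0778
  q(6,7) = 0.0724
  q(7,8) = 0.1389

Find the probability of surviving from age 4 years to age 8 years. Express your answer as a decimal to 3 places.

P(survive 4→8) = (1 − 0.0685) × (1 − 0.0778) × (1 − 0.0724) × (1 − 0.1389).
= 0.9315 × 0.9222 × 0.9276 × 0.8611 = 0.686155.

0.686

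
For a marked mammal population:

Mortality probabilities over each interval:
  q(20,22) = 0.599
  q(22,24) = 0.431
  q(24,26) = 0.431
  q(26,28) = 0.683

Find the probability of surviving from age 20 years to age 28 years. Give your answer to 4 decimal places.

P(survive 20→28) = (1 − 0.599) × (1 − 0.431) × (1 − 0.431) × (1 − 0.683).
= 0.401 × 0.569 × 0.569 × 0.317 = 0.041156.

0.0412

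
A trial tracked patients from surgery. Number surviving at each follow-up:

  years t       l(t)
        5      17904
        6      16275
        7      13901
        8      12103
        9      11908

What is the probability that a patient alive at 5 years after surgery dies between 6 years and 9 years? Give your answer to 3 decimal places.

This is the probability of reaching 6 but not 9, conditional on being alive at 5: (l(6) − l(9)) / l(5).
= (16275 − 11908) / 17904 = 4367 / 17904 = 0.243912.

0.244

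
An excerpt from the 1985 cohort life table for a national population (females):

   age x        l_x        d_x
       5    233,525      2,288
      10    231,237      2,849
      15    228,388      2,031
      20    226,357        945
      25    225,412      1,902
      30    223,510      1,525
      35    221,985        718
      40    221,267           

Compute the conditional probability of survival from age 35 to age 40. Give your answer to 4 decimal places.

The conditional survival probability is l_40/l_35 = 221,267/221,985 = 0.996766.

0.9968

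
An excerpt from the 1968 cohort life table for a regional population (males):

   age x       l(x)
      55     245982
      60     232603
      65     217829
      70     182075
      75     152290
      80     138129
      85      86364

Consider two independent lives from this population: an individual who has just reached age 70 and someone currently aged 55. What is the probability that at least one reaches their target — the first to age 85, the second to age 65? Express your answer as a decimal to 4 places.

p₁ = l(85)/l(70) = 86364/182075 = 0.474332; p₂ = l(65)/l(55) = 217829/245982 = 0.885549.
P(at least one) = 1 − (1−p₁)(1−p₂) = 1 − 0.525668 × 0.114451 = 0.939837.

0.9398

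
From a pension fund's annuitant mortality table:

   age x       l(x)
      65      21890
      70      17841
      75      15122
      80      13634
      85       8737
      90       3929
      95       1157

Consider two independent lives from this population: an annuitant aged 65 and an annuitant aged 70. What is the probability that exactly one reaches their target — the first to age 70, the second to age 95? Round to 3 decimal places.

0.774

p₁ = l(70)/l(65) = 17841/21890 = 0.815030; p₂ = l(95)/l(70) = 1157/17841 = 0.064851.
P(exactly one) = p₁(1−p₂) + (1−p₁)p₂ = 0.762174 + 0.011995 = 0.774170.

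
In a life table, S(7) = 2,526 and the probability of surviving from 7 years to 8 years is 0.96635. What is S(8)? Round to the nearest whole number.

S(8) = S(7) × p = 2,526 × 0.96635 = 2441.

2441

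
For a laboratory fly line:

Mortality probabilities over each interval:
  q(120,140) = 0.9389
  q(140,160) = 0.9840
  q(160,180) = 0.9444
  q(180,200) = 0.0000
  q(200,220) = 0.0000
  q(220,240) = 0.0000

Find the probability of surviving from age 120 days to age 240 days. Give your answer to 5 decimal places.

0.00005

The overall survival probability is (1 − 0.9389) × (1 − 0.9840) × (1 − 0.9444) × (1 − 0.0000) × (1 − 0.0000) × (1 − 0.0000).
= 0.0611 × 0.0160 × 0.0556 × 1.0000 × 1.0000 × 1.0000 = 0.000054.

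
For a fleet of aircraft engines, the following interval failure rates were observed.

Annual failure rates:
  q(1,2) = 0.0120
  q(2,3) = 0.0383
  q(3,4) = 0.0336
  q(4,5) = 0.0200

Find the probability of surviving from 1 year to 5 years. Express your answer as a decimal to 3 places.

Chaining the interval survival probabilities: (1 − 0.0120) × (1 − 0.0383) × (1 − 0.0336) × (1 − 0.0200).
= 0.9880 × 0.9617 × 0.9664 × 0.9800 = 0.899870.

0.900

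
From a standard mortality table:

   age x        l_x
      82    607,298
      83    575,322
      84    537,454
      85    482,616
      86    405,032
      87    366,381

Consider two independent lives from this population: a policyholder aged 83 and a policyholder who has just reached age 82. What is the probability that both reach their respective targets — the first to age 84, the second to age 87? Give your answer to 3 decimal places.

p₁ = l_84/l_83 = 537,454/575,322 = 0.934179; p₂ = l_87/l_82 = 366,381/607,298 = 0.603297.
P(both) = p₁ × p₂ = 0.934179 × 0.603297 = 0.563587.

0.564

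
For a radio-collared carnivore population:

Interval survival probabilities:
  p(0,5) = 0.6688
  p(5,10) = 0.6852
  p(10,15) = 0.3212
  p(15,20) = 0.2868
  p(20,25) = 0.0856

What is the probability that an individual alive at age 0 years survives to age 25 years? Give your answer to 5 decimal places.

Survival from 0 to 25 is the product of surviving each interval: 0.6688 × 0.6852 × 0.3212 × 0.2868 × 0.0856.
= 0.003614.

0.00361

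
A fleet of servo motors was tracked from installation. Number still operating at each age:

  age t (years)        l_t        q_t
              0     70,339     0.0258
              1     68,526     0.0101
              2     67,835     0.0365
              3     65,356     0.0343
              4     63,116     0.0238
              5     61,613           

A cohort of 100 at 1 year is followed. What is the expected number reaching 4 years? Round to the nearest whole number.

The relevant probability is 63,116/68,526 = 0.921052.
Expected number = 100 × 0.921052 = 92.

92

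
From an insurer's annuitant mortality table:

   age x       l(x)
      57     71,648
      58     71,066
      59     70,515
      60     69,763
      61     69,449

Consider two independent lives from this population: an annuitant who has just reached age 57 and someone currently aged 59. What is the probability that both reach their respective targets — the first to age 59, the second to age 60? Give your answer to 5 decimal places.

p₁ = l(59)/l(57) = 70,515/71,648 = 0.984187; p₂ = l(60)/l(59) = 69,763/70,515 = 0.989336.
P(both) = p₁ × p₂ = 0.984187 × 0.989336 = 0.973692.

0.97369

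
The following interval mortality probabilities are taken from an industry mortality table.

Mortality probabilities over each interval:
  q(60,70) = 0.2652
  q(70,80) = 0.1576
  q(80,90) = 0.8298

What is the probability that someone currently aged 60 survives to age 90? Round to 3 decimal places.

0.105

Survival from 60 to 90 is the product of surviving each interval: (1 − 0.2652) × (1 − 0.1576) × (1 − 0.8298).
= 0.7348 × 0.8424 × 0.1702 = 0.105353.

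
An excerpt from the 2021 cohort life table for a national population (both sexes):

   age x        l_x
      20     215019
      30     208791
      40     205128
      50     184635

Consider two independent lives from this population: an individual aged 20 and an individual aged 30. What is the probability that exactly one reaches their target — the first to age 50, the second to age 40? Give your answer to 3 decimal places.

p₁ = l_50/l_20 = 184635/215019 = 0.858692; p₂ = l_40/l_30 = 205128/208791 = 0.982456.
P(exactly one) = p₁(1−p₂) + (1−p₁)p₂ = 0.015065 + 0.138829 = 0.153894.

0.154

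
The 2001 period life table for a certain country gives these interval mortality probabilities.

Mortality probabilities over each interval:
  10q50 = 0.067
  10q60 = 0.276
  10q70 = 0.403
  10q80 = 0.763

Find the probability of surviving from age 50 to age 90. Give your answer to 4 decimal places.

0.0956

Chaining the interval survival probabilities: (1 − 0.067) × (1 − 0.276) × (1 − 0.403) × (1 − 0.763).
= 0.933 × 0.724 × 0.597 × 0.237 = 0.095575.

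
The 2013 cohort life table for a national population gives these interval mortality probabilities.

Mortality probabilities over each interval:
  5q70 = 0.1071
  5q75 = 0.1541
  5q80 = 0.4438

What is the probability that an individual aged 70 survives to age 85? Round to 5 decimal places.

The overall survival probability is (1 − 0.1071) × (1 − 0.1541) × (1 − 0.4438).
= 0.8929 × 0.8459 × 0.5562 = 0.420100.

0.42010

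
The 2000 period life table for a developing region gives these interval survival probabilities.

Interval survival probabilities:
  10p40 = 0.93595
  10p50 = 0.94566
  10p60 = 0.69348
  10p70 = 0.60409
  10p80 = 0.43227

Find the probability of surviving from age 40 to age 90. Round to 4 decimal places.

The overall survival probability is 0.93595 × 0.94566 × 0.69348 × 0.60409 × 0.43227.
= 0.160280.

0.1603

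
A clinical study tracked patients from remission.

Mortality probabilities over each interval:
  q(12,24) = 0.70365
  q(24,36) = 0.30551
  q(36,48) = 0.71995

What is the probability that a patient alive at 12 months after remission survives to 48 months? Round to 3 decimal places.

Chaining the interval survival probabilities: (1 − 0.70365) × (1 − 0.30551) × (1 − 0.71995).
= 0.29635 × 0.69449 × 0.28005 = 0.057638.

0.058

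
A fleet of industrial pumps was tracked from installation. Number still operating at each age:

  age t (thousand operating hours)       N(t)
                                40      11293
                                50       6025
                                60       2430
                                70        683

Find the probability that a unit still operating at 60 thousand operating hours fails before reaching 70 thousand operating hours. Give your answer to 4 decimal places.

0.7189

P(fail before 70 | operational at 60) = 1 − N(70)/N(60) = 1 − 683/2430 = (1747)/2430 = 0.718930.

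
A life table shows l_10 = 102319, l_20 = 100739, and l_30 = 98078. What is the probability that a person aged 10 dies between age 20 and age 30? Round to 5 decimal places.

We want 10|10q10 = (l_20 − l_30)/l_10.
This is the probability of reaching 20 but not 30, conditional on being alive at 10: (l_20 − l_30) / l_10.
= (100739 − 98078) / 102319 = 2661 / 102319 = 0.026007.

0.02601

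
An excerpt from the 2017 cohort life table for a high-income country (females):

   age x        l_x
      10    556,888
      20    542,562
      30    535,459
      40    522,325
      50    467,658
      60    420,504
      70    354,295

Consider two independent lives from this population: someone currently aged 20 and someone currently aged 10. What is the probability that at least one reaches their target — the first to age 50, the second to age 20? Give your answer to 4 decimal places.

p₁ = l_50/l_20 = 467,658/542,562 = 0.861944; p₂ = l_20/l_10 = 542,562/556,888 = 0.974275.
P(at least one) = 1 − (1−p₁)(1−p₂) = 1 − 0.138056 × 0.025725 = 0.996449.

0.9964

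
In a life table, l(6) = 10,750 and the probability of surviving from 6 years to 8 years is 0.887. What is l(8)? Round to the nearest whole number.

9535

l(8) = l(6) × p = 10,750 × 0.887 = 9535.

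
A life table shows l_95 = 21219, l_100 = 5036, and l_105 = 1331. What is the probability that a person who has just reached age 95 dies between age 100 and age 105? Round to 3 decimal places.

This is the probability of reaching 100 but not 105, conditional on being alive at 95: (l_100 − l_105) / l_95.
= (5036 − 1331) / 21219 = 3705 / 21219 = 0.174608.

0.175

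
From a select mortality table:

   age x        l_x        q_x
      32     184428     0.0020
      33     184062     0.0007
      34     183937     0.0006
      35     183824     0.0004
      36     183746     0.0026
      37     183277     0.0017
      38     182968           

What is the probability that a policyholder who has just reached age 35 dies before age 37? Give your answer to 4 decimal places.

P(die before 37 | alive at 35) = 1 − l_37/l_35 = 1 − 183277/183824 = (547)/183824 = 0.002976.

0.0030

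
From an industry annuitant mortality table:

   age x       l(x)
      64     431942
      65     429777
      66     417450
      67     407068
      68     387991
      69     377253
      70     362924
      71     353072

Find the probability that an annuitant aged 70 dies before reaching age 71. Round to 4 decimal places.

0.0271

P(die before 71 | alive at 70) = 1 − l(71)/l(70) = 1 − 353072/362924 = (9852)/362924 = 0.027146.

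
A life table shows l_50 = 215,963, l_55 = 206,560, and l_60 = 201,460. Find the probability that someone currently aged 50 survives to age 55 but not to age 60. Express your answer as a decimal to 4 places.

0.0236

This is the probability of reaching 55 but not 60, conditional on being alive at 50: (l_55 − l_60) / l_50.
= (206,560 − 201,460) / 215,963 = 5,100 / 215,963 = 0.023615.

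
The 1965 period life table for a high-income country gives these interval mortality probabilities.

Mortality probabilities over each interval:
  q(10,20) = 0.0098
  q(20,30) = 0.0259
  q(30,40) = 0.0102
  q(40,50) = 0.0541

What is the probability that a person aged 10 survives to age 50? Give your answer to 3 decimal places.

Survival from 10 to 50 is the product of surviving each interval: (1 − 0.0098) × (1 − 0.0259) × (1 − 0.0102) × (1 − 0.0541).
= 0.9902 × 0.9741 × 0.9898 × 0.9459 = 0.903065.

0.903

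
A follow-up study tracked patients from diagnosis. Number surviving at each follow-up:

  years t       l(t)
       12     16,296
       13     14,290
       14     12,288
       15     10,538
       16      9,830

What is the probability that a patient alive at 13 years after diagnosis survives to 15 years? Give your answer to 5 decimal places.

0.73744

The conditional survival probability is l(15)/l(13) = 10,538/14,290 = 0.737439.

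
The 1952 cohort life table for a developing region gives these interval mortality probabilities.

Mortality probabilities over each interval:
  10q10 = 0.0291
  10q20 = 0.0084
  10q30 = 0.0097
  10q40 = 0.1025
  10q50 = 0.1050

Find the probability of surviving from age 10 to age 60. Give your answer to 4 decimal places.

0.7658

50p10 = (1 − 0.0291) × (1 − 0.0084) × (1 − 0.0097) × (1 − 0.1025) × (1 − 0.1050).
= 0.9709 × 0.9916 × 0.9903 × 0.8975 × 0.8950 = 0.765835.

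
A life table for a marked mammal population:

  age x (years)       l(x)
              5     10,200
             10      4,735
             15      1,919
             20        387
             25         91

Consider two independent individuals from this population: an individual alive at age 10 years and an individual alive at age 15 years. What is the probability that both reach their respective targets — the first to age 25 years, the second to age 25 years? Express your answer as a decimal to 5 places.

0.00091

p₁ = l(25)/l(10) = 91/4,735 = 0.019219; p₂ = l(25)/l(15) = 91/1,919 = 0.047421.
P(both) = p₁ × p₂ = 0.019219 × 0.047421 = 0.000911.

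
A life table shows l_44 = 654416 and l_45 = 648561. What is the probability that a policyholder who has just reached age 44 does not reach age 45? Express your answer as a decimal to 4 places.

P(die before 45 | alive at 44) = 1 − l_45/l_44 = 1 − 648561/654416 = (5855)/654416 = 0.008947.

0.0089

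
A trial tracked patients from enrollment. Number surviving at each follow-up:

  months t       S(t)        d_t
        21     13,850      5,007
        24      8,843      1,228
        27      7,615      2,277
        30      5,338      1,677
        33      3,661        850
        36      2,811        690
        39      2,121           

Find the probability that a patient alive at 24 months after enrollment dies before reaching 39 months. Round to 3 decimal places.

0.760

P(die before 39 | alive at 24) = 1 − S(39)/S(24) = 1 − 2,121/8,843 = (6,722)/8,843 = 0.760149.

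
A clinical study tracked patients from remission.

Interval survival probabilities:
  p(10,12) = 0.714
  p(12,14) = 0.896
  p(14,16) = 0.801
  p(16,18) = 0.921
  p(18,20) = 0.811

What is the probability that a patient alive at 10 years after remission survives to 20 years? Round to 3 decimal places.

Chaining the interval survival probabilities: 0.714 × 0.896 × 0.801 × 0.921 × 0.811.
= 0.382754.

0.383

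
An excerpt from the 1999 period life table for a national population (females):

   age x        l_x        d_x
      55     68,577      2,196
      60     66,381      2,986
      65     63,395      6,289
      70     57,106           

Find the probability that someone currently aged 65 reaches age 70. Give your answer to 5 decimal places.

We want 5p65 = l_70/l_65.
The conditional survival probability is l_70/l_65 = 57,106/63,395 = 0.900797.

0.90080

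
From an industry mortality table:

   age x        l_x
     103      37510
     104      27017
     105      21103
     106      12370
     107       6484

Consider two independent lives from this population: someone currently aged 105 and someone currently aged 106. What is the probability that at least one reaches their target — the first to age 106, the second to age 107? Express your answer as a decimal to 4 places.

p₁ = l_106/l_105 = 12370/21103 = 0.586173; p₂ = l_107/l_106 = 6484/12370 = 0.524171.
P(at least one) = 1 − (1−p₁)(1−p₂) = 1 − 0.413827 × 0.475829 = 0.803089.

0.8031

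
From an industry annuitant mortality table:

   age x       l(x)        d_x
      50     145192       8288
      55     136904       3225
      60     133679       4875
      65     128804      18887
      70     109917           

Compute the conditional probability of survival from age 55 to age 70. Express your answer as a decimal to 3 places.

0.803

The conditional survival probability is l(70)/l(55) = 109917/136904 = 0.802876.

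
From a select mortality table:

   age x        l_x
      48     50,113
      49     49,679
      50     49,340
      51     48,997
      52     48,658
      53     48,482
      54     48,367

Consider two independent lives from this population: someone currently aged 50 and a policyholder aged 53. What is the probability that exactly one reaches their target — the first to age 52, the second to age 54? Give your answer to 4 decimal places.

p₁ = l_52/l_50 = 48,658/49,340 = 0.986178; p₂ = l_54/l_53 = 48,367/48,482 = 0.997628.
P(exactly one) = p₁(1−p₂) + (1−p₁)p₂ = 0.002339 + 0.013789 = 0.016128.

0.0161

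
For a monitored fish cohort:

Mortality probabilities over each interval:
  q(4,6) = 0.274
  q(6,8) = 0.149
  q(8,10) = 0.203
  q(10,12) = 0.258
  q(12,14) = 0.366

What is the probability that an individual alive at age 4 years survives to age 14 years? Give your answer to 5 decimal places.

The overall survival probability is (1 − 0.274) × (1 − 0.149) × (1 − 0.203) × (1 − 0.258) × (1 − 0.366).
= 0.726 × 0.851 × 0.797 × 0.742 × 0.634 = 0.231642.

0.23164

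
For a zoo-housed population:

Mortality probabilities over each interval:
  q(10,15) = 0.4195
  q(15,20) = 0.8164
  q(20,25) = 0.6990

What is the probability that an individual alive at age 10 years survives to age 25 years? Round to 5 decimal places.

0.03208

The overall survival probability is (1 − 0.4195) × (1 − 0.8164) × (1 − 0.6990).
= 0.5805 × 0.1836 × 0.3010 = 0.032081.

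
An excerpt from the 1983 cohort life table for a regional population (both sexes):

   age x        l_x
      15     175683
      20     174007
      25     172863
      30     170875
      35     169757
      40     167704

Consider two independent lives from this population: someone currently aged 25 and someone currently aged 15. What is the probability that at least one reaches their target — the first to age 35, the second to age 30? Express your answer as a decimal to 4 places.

0.9995

p₁ = l_35/l_25 = 169757/172863 = 0.982032; p₂ = l_30/l_15 = 170875/175683 = 0.972633.
P(at least one) = 1 − (1−p₁)(1−p₂) = 1 − 0.017968 × 0.027367 = 0.999508.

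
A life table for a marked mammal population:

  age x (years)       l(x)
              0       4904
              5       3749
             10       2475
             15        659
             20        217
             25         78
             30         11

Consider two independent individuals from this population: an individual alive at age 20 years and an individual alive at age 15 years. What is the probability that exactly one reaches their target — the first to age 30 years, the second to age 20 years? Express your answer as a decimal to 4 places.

p₁ = l(30)/l(20) = 11/217 = 0.050691; p₂ = l(20)/l(15) = 217/659 = 0.329287.
P(exactly one) = p₁(1−p₂) + (1−p₁)p₂ = 0.033999 + 0.312595 = 0.346594.

0.3466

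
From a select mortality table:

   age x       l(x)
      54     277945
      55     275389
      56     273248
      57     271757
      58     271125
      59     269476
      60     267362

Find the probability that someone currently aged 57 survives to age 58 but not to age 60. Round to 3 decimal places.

This is the probability of reaching 58 but not 60, conditional on being alive at 57: (l(58) − l(60)) / l(57).
= (271125 − 267362) / 271757 = 3763 / 271757 = 0.013847.

0.014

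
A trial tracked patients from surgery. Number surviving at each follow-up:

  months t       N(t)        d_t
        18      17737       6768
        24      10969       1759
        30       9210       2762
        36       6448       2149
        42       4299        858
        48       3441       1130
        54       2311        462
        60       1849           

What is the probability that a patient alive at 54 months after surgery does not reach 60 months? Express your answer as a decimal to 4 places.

0.1999

P(die before 60 | alive at 54) = 1 − N(60)/N(54) = 1 − 1849/2311 = (462)/2311 = 0.199913.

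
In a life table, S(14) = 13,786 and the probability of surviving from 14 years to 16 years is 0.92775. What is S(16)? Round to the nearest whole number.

12790

S(16) = S(14) × p = 13,786 × 0.92775 = 12790.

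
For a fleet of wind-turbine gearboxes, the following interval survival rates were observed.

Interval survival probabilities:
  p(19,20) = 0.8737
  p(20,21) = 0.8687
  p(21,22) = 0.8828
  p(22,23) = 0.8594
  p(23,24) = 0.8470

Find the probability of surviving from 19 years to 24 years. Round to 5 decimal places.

0.48772

Chaining the interval survival probabilities: 0.8737 × 0.8687 × 0.8828 × 0.8594 × 0.8470.
= 0.487723.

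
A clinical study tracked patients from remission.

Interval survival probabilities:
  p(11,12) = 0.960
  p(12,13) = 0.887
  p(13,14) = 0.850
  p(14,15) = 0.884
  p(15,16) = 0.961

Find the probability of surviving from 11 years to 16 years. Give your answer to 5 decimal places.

P(survive 11→16) = 0.960 × 0.887 × 0.850 × 0.884 × 0.961.
= 0.614879.

0.61488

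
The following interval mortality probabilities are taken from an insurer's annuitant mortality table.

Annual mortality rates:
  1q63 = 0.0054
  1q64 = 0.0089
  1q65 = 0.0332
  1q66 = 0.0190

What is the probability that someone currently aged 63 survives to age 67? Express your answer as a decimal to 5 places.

The overall survival probability is (1 − 0.0054) × (1 − 0.0089) × (1 − 0.0332) × (1 − 0.0190).
= 0.9946 × 0.9911 × 0.9668 × 0.9810 = 0.934914.

0.93491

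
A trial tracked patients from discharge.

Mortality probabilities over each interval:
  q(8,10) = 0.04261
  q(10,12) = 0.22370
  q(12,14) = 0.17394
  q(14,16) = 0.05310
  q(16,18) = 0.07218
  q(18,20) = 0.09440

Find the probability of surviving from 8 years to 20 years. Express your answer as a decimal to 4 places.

0.4885

P(survive 8→20) = (1 − 0.04261) × (1 − 0.22370) × (1 − 0.17394) × (1 − 0.05310) × (1 − 0.07218) × (1 − 0.09440).
= 0.95739 × 0.77630 × 0.82606 × 0.94690 × 0.92782 × 0.90560 = 0.488466.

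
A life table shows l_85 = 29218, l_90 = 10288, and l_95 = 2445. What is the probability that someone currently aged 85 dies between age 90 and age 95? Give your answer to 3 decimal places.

0.268

We want 5|5q85 = (l_90 − l_95)/l_85.
This is the probability of reaching 90 but not 95, conditional on being alive at 85: (l_90 − l_95) / l_85.
= (10288 − 2445) / 29218 = 7843 / 29218 = 0.268430.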